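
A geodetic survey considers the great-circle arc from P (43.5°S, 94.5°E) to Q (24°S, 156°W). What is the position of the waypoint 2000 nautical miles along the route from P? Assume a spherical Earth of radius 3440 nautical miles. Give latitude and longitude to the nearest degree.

≈ (51°S, 143°E)

Write both endpoints as unit vectors p₁, p₂ with components (cos φ cos λ, cos φ sin λ, sin φ).
The central angle between the endpoints is δ = arccos(p₁·p₂) ≈ 1.512 rad (86.6°). The total great-circle distance is δ·R ≈ 1.512 × 3440 ≈ 5201 nmi, so the target fraction is f = 2000/5201 ≈ 0.385.
Interpolate at f ≈ 0.385 with slerp weights a = sin((1−f)δ)/sin δ ≈ 0.803, b = sin(fδ)/sin δ ≈ 0.550.
p = a·p₁ + b·p₂ ≈ (-0.505, 0.377, -0.777); φ = arcsin(p_z) ≈ -50.96°, λ = atan2(p_y, p_x) ≈ 143.28°.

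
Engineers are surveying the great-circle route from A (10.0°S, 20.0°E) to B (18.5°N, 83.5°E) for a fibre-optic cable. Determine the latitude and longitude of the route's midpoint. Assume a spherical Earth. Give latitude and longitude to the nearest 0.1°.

≈ (5.0°N, 51.1°E)

Write both endpoints as unit vectors p₁, p₂ with components (cos φ cos λ, cos φ sin λ, sin φ).
The central angle between the endpoints is δ = arccos(p₁·p₂) ≈ 1.201 rad (68.8°).
Interpolate at f = 1/2 with slerp weights a = sin((1−f)δ)/sin δ ≈ 0.606, b = sin(fδ)/sin δ ≈ 0.606.
p = a·p₁ + b·p₂ ≈ (0.626, 0.775, 0.087); φ = arcsin(p_z) ≈ 4.99°, λ = atan2(p_y, p_x) ≈ 51.08°.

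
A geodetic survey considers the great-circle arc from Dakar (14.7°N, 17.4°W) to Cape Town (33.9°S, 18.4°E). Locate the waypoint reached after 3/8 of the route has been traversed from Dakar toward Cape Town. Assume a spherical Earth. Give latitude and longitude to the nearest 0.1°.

From cos δ = sin φ₁ sin φ₂ + cos φ₁ cos φ₂ cos Δλ, the central angle is δ ≈ 1.036 rad (59.4°).
Interpolate at f = 3/8 with slerp weights a = sin((1−f)δ)/sin δ ≈ 0.701, b = sin(fδ)/sin δ ≈ 0.440.
p = a·p₁ + b·p₂ ≈ (0.994, -0.087, -0.068); φ = arcsin(p_z) ≈ -3.88°, λ = atan2(p_y, p_x) ≈ -5.03°.

≈ (3.9°S, 5.0°W)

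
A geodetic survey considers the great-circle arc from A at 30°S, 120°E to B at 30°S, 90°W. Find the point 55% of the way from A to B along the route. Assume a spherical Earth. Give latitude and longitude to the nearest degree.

The haversine formula gives a central angle δ ≈ 1.982 rad (113.5°) between the endpoints.
Interpolate at f = 0.55 with slerp weights a = sin((1−f)δ)/sin δ ≈ 0.849, b = sin(fδ)/sin δ ≈ 0.967.
p = a·p₁ + b·p₂ ≈ (-0.368, -0.201, -0.908); φ = arcsin(p_z) ≈ -65.23°, λ = atan2(p_y, p_x) ≈ -151.34°.

≈ 65°S, 151°W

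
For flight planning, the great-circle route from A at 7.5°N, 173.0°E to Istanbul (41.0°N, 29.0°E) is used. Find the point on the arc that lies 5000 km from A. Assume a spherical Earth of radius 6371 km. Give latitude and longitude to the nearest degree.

≈ 44°N, 142°E

Convert each endpoint to a unit vector on the sphere (x = cos φ cos λ, y = cos φ sin λ, z = sin φ).
The central angle between the endpoints is δ = arccos(p₁·p₂) ≈ 2.117 rad (121.3°). The total great-circle distance is δ·R ≈ 2.117 × 6371 ≈ 13489 km, so the target fraction is f = 5000/13489 ≈ 0.371.
Interpolate at f ≈ 0.371 with slerp weights a = sin((1−f)δ)/sin δ ≈ 1.137, b = sin(fδ)/sin δ ≈ 0.827.
p = a·p₁ + b·p₂ ≈ (-0.573, 0.440, 0.691); φ = arcsin(p_z) ≈ 43.72°, λ = atan2(p_y, p_x) ≈ 142.49°.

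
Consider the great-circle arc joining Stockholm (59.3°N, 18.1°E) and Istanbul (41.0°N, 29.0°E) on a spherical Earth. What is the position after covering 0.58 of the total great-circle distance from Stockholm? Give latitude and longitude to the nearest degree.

≈ 49°N, 25°E

From cos δ = sin φ₁ sin φ₂ + cos φ₁ cos φ₂ cos Δλ, the central angle is δ ≈ 0.341 rad (19.5°).
Interpolate at f = 0.58 with slerp weights a = sin((1−f)δ)/sin δ ≈ 0.427, b = sin(fδ)/sin δ ≈ 0.588.
p = a·p₁ + b·p₂ ≈ (0.595, 0.283, 0.752); φ = arcsin(p_z) ≈ 48.80°, λ = atan2(p_y, p_x) ≈ 25.41°.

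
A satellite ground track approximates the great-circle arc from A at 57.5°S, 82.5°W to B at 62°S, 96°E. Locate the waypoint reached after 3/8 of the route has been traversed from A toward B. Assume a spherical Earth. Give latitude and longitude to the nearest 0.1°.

≈ 80.2°S, 80.7°W

Convert each endpoint to a unit vector on the sphere (x = cos φ cos λ, y = cos φ sin λ, z = sin φ).
The central angle between the endpoints is δ = arccos(p₁·p₂) ≈ 1.056 rad (60.5°).
Interpolate at f = 3/8 with slerp weights a = sin((1−f)δ)/sin δ ≈ 0.704, b = sin(fδ)/sin δ ≈ 0.443.
p = a·p₁ + b·p₂ ≈ (0.028, -0.168, -0.985); φ = arcsin(p_z) ≈ -80.18°, λ = atan2(p_y, p_x) ≈ -80.67°.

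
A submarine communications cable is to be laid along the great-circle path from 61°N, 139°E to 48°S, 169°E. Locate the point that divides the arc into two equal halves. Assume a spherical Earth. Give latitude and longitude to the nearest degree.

≈ 7°N, 156°E

The haversine formula gives a central angle δ ≈ 1.949 rad (111.7°) between the endpoints.
Interpolate at f = 1/2 with slerp weights a = sin((1−f)δ)/sin δ ≈ 0.890, b = sin(fδ)/sin δ ≈ 0.890.
p = a·p₁ + b·p₂ ≈ (-0.910, 0.397, 0.117); φ = arcsin(p_z) ≈ 6.72°, λ = atan2(p_y, p_x) ≈ 156.45°.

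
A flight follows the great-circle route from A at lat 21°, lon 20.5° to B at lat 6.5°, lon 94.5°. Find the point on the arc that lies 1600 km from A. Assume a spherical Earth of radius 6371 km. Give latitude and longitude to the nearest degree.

Convert each endpoint to a unit vector on the sphere (x = cos φ cos λ, y = cos φ sin λ, z = sin φ).
The central angle between the endpoints is δ = arccos(p₁·p₂) ≈ 1.270 rad (72.8°). The total great-circle distance is δ·R ≈ 1.270 × 6371 ≈ 8091 km, so the target fraction is f = 1600/8091 ≈ 0.198.
Interpolate at f ≈ 0.198 with slerp weights a = sin((1−f)δ)/sin δ ≈ 0.892, b = sin(fδ)/sin δ ≈ 0.260.
p = a·p₁ + b·p₂ ≈ (0.759, 0.549, 0.349); φ = arcsin(p_z) ≈ 20.42°, λ = atan2(p_y, p_x) ≈ 35.88°.

≈ lat 20°, lon 36°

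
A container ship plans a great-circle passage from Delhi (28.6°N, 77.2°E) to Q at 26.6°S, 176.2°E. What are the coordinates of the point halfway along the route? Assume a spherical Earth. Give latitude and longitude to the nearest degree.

From cos δ = sin φ₁ sin φ₂ + cos φ₁ cos φ₂ cos Δλ, the central angle is δ ≈ 1.915 rad (109.7°).
Interpolate at f = 1/2 with slerp weights a = sin((1−f)δ)/sin δ ≈ 0.869, b = sin(fδ)/sin δ ≈ 0.869.
p = a·p₁ + b·p₂ ≈ (-0.606, 0.795, 0.027); φ = arcsin(p_z) ≈ 1.54°, λ = atan2(p_y, p_x) ≈ 127.31°.

≈ 2°N, 127°E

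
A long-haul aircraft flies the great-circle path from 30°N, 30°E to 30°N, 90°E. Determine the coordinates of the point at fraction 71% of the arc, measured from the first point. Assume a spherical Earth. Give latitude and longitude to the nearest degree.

≈ 33°N, 73°E

Write both endpoints as unit vectors p₁, p₂ with components (cos φ cos λ, cos φ sin λ, sin φ).
The central angle between the endpoints is δ = arccos(p₁·p₂) ≈ 0.896 rad (51.3°).
Interpolate at f = 0.71 with slerp weights a = sin((1−f)δ)/sin δ ≈ 0.329, b = sin(fδ)/sin δ ≈ 0.761.
p = a·p₁ + b·p₂ ≈ (0.247, 0.801, 0.545); φ = arcsin(p_z) ≈ 33.02°, λ = atan2(p_y, p_x) ≈ 72.89°.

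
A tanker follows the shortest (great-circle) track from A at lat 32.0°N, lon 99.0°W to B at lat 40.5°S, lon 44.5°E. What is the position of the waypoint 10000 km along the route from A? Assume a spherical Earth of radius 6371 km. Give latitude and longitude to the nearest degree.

Convert each endpoint to a unit vector on the sphere (x = cos φ cos λ, y = cos φ sin λ, z = sin φ).
The central angle between the endpoints is δ = arccos(p₁·p₂) ≈ 2.611 rad (149.6°). The total great-circle distance is δ·R ≈ 2.611 × 6371 ≈ 16635 km, so the target fraction is f = 10000/16635 ≈ 0.601.
Interpolate at f ≈ 0.601 with slerp weights a = sin((1−f)δ)/sin δ ≈ 1.706, b = sin(fδ)/sin δ ≈ 1.976.
p = a·p₁ + b·p₂ ≈ (0.846, -0.375, -0.380); φ = arcsin(p_z) ≈ -22.31°, λ = atan2(p_y, p_x) ≈ -23.94°.

≈ lat 22°S, lon 24°W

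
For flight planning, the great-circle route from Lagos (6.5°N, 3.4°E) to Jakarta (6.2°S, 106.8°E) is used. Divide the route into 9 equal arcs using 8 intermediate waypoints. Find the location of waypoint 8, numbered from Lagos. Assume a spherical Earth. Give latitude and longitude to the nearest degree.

≈ 5°S, 95°E

Write both endpoints as unit vectors p₁, p₂ with components (cos φ cos λ, cos φ sin λ, sin φ).
The central angle between the endpoints is δ = arccos(p₁·p₂) ≈ 1.814 rad (104.0°).
Interpolate at f = 8/9 with slerp weights a = sin((1−f)δ)/sin δ ≈ 0.206, b = sin(fδ)/sin δ ≈ 1.029.
p = a·p₁ + b·p₂ ≈ (-0.091, 0.992, -0.088); φ = arcsin(p_z) ≈ -5.04°, λ = atan2(p_y, p_x) ≈ 95.25°.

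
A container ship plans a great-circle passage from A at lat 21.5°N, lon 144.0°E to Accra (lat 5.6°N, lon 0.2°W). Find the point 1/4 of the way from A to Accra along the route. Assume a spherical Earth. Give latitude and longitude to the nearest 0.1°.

From cos δ = sin φ₁ sin φ₂ + cos φ₁ cos φ₂ cos Δλ, the central angle is δ ≈ 2.368 rad (135.7°).
Interpolate at f = 1/4 with slerp weights a = sin((1−f)δ)/sin δ ≈ 1.401, b = sin(fδ)/sin δ ≈ 0.798.
p = a·p₁ + b·p₂ ≈ (-0.260, 0.763, 0.591); φ = arcsin(p_z) ≈ 36.25°, λ = atan2(p_y, p_x) ≈ 108.80°.

≈ lat 36.3°N, lon 108.8°E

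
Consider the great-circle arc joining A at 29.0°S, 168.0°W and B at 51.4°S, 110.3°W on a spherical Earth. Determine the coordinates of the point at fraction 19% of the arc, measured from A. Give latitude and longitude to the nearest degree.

Write both endpoints as unit vectors p₁, p₂ with components (cos φ cos λ, cos φ sin λ, sin φ).
The central angle between the endpoints is δ = arccos(p₁·p₂) ≈ 0.836 rad (47.9°).
Interpolate at f = 0.19 with slerp weights a = sin((1−f)δ)/sin δ ≈ 0.844, b = sin(fδ)/sin δ ≈ 0.213.
p = a·p₁ + b·p₂ ≈ (-0.769, -0.278, -0.576); φ = arcsin(p_z) ≈ -35.17°, λ = atan2(p_y, p_x) ≈ -160.10°.

≈ 35°S, 160°W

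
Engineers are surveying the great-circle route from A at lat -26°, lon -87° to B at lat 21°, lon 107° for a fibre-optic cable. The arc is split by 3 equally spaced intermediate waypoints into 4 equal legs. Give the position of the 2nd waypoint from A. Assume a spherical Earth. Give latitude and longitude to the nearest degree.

≈ lat -19°, lon -179°

Convert each endpoint to a unit vector on the sphere (x = cos φ cos λ, y = cos φ sin λ, z = sin φ).
The central angle between the endpoints is δ = arccos(p₁·p₂) ≈ 2.901 rad (166.2°).
Interpolate at f = 2/4 with slerp weights a = sin((1−f)δ)/sin δ ≈ 4.172, b = sin(fδ)/sin δ ≈ 4.172.
p = a·p₁ + b·p₂ ≈ (-0.942, -0.020, -0.334); φ = arcsin(p_z) ≈ -19.50°, λ = atan2(p_y, p_x) ≈ -178.79°.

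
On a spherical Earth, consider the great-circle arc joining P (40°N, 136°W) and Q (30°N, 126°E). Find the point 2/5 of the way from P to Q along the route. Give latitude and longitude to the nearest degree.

Convert each endpoint to a unit vector on the sphere (x = cos φ cos λ, y = cos φ sin λ, z = sin φ).
The central angle between the endpoints is δ = arccos(p₁·p₂) ≈ 1.340 rad (76.8°).
Interpolate at f = 2/5 with slerp weights a = sin((1−f)δ)/sin δ ≈ 0.740, b = sin(fδ)/sin δ ≈ 0.525.
p = a·p₁ + b·p₂ ≈ (-0.675, -0.026, 0.738); φ = arcsin(p_z) ≈ 47.54°, λ = atan2(p_y, p_x) ≈ -177.78°.

≈ (48°N, 178°W)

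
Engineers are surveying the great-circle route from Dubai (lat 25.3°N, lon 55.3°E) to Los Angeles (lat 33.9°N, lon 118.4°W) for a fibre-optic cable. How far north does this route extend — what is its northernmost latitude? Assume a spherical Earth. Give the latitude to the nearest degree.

The great circle lies in the plane with unit normal n̂ = (p₁ × p₂)/|p₁ × p₂|.
Here n̂_z ≈ -0.096; the vertex latitude is φ_max = arccos|n̂_z| ≈ 84.5°.
Check via Clairaut: cos φ_max = |cos φ₁| · sin C = cos(25.3°)·sin(6.1°) ≈ 0.096, again giving ≈ 84.5°.

≈ 85°N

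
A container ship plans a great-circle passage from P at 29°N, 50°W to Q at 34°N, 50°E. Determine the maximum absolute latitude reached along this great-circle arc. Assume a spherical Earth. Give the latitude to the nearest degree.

≈ 44°N

The great circle lies in the plane with unit normal n̂ = (p₁ × p₂)/|p₁ × p₂|.
Here n̂_z ≈ +0.722; the vertex latitude is φ_max = arccos|n̂_z| ≈ 43.8°.
Check via Clairaut: cos φ_max = |cos φ₁| · sin C = cos(29.0°)·sin(55.6°) ≈ 0.722, again giving ≈ 43.8°.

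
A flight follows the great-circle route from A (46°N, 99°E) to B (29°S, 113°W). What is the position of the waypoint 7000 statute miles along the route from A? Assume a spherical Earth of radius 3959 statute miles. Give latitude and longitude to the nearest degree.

Write both endpoints as unit vectors p₁, p₂ with components (cos φ cos λ, cos φ sin λ, sin φ).
The central angle between the endpoints is δ = arccos(p₁·p₂) ≈ 2.614 rad (149.8°). The total great-circle distance is δ·R ≈ 2.614 × 3959 ≈ 10349 mi, so the target fraction is f = 7000/10349 ≈ 0.676.
Interpolate at f ≈ 0.676 with slerp weights a = sin((1−f)δ)/sin δ ≈ 1.487, b = sin(fδ)/sin δ ≈ 1.947.
p = a·p₁ + b·p₂ ≈ (-0.827, -0.548, 0.125); φ = arcsin(p_z) ≈ 7.19°, λ = atan2(p_y, p_x) ≈ -146.47°.

≈ (7°N, 146°W)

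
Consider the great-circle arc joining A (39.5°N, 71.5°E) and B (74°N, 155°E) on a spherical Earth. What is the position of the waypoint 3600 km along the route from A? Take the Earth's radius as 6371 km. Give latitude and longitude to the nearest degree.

≈ (67°N, 101°E)

Convert each endpoint to a unit vector on the sphere (x = cos φ cos λ, y = cos φ sin λ, z = sin φ).
The central angle between the endpoints is δ = arccos(p₁·p₂) ≈ 0.882 rad (50.5°). The total great-circle distance is δ·R ≈ 0.882 × 6371 ≈ 5620 km, so the target fraction is f = 3600/5620 ≈ 0.641.
Interpolate at f ≈ 0.641 with slerp weights a = sin((1−f)δ)/sin δ ≈ 0.404, b = sin(fδ)/sin δ ≈ 0.694.
p = a·p₁ + b·p₂ ≈ (-0.074, 0.376, 0.924); φ = arcsin(p_z) ≈ 67.45°, λ = atan2(p_y, p_x) ≈ 101.18°.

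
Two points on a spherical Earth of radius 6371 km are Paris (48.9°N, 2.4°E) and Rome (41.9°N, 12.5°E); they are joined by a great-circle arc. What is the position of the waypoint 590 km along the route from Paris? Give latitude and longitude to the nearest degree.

Convert each endpoint to a unit vector on the sphere (x = cos φ cos λ, y = cos φ sin λ, z = sin φ).
The central angle between the endpoints is δ = arccos(p₁·p₂) ≈ 0.174 rad (9.9°). The total great-circle distance is δ·R ≈ 0.174 × 6371 ≈ 1106 km, so the target fraction is f = 590/1106 ≈ 0.533.
Interpolate at f ≈ 0.533 with slerp weights a = sin((1−f)δ)/sin δ ≈ 0.468, b = sin(fδ)/sin δ ≈ 0.535.
p = a·p₁ + b·p₂ ≈ (0.697, 0.099, 0.711); φ = arcsin(p_z) ≈ 45.28°, λ = atan2(p_y, p_x) ≈ 8.10°.

≈ 45°N, 8°E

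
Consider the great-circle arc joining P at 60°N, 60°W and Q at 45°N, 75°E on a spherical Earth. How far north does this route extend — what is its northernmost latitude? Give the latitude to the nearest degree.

≈ 74°N

The great circle lies in the plane with unit normal n̂ = (p₁ × p₂)/|p₁ × p₂|.
Here n̂_z ≈ +0.268; the vertex latitude is φ_max = arccos|n̂_z| ≈ 74.4°.
Check via Clairaut: cos φ_max = |cos φ₁| · sin C = cos(60.0°)·sin(32.4°) ≈ 0.268, again giving ≈ 74.4°.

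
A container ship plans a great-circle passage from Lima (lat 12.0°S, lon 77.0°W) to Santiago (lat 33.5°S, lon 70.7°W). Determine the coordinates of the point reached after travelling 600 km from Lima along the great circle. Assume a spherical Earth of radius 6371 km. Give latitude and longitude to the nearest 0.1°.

Write both endpoints as unit vectors p₁, p₂ with components (cos φ cos λ, cos φ sin λ, sin φ).
The central angle between the endpoints is δ = arccos(p₁·p₂) ≈ 0.388 rad (22.3°). The total great-circle distance is δ·R ≈ 0.388 × 6371 ≈ 2475 km, so the target fraction is f = 600/2475 ≈ 0.242.
Interpolate at f ≈ 0.242 with slerp weights a = sin((1−f)δ)/sin δ ≈ 0.766, b = sin(fδ)/sin δ ≈ 0.248.
p = a·p₁ + b·p₂ ≈ (0.237, -0.925, -0.296); φ = arcsin(p_z) ≈ -17.23°, λ = atan2(p_y, p_x) ≈ -75.64°.

≈ lat 17.2°S, lon 75.6°W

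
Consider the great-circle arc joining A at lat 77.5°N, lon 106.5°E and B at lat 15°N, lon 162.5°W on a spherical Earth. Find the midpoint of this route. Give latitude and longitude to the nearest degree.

≈ lat 51°N, lon 175°W

From cos δ = sin φ₁ sin φ₂ + cos φ₁ cos φ₂ cos Δλ, the central angle is δ ≈ 1.319 rad (75.6°).
Interpolate at f = 1/2 with slerp weights a = sin((1−f)δ)/sin δ ≈ 0.633, b = sin(fδ)/sin δ ≈ 0.633.
p = a·p₁ + b·p₂ ≈ (-0.622, -0.052, 0.781); φ = arcsin(p_z) ≈ 51.39°, λ = atan2(p_y, p_x) ≈ -175.18°.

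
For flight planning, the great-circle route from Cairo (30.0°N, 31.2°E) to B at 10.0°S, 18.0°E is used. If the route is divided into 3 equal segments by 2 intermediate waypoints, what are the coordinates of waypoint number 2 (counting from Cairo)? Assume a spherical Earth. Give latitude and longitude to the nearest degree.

Convert each endpoint to a unit vector on the sphere (x = cos φ cos λ, y = cos φ sin λ, z = sin φ).
The central angle between the endpoints is δ = arccos(p₁·p₂) ≈ 0.732 rad (42.0°).
Interpolate at f = 2/3 with slerp weights a = sin((1−f)δ)/sin δ ≈ 0.362, b = sin(fδ)/sin δ ≈ 0.702.
p = a·p₁ + b·p₂ ≈ (0.925, 0.376, 0.059); φ = arcsin(p_z) ≈ 3.38°, λ = atan2(p_y, p_x) ≈ 22.11°.

≈ 3°N, 22°E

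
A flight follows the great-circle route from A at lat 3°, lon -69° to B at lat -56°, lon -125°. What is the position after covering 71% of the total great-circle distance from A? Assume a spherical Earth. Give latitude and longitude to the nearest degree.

Convert each endpoint to a unit vector on the sphere (x = cos φ cos λ, y = cos φ sin λ, z = sin φ).
The central angle between the endpoints is δ = arccos(p₁·p₂) ≈ 1.299 rad (74.4°).
Interpolate at f = 0.71 with slerp weights a = sin((1−f)δ)/sin δ ≈ 0.382, b = sin(fδ)/sin δ ≈ 0.827.
p = a·p₁ + b·p₂ ≈ (-0.129, -0.735, -0.666); φ = arcsin(p_z) ≈ -41.75°, λ = atan2(p_y, p_x) ≈ -99.93°.

≈ lat -42°, lon -100°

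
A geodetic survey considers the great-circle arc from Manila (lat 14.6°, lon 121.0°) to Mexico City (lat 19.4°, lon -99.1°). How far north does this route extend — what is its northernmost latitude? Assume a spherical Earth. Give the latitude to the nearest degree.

≈ 42°

The great circle lies in the plane with unit normal n̂ = (p₁ × p₂)/|p₁ × p₂|.
Here n̂_z ≈ +0.745; the vertex latitude is φ_max = arccos|n̂_z| ≈ 41.8°.
Check via Clairaut: cos φ_max = |cos φ₁| · sin C = cos(14.6°)·sin(50.4°) ≈ 0.745, again giving ≈ 41.8°.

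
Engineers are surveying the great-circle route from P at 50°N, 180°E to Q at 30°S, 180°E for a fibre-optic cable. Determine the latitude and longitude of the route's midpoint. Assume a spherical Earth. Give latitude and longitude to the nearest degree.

Convert each endpoint to a unit vector on the sphere (x = cos φ cos λ, y = cos φ sin λ, z = sin φ).
The central angle between the endpoints is δ = arccos(p₁·p₂) ≈ 1.396 rad (80.0°).
Interpolate at f = 1/2 with slerp weights a = sin((1−f)δ)/sin δ ≈ 0.653, b = sin(fδ)/sin δ ≈ 0.653.
p = a·p₁ + b·p₂ ≈ (-0.985, 0.000, 0.174); φ = arcsin(p_z) ≈ 10.00°, λ = atan2(p_y, p_x) ≈ 180.00°.

≈ 10°N, 180°E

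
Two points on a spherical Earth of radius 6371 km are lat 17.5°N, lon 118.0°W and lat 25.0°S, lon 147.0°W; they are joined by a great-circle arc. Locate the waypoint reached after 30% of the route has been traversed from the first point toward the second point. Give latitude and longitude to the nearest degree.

Write both endpoints as unit vectors p₁, p₂ with components (cos φ cos λ, cos φ sin λ, sin φ).
The central angle between the endpoints is δ = arccos(p₁·p₂) ≈ 0.891 rad (51.0°).
Interpolate at f = 0.30 with slerp weights a = sin((1−f)δ)/sin δ ≈ 0.751, b = sin(fδ)/sin δ ≈ 0.340.
p = a·p₁ + b·p₂ ≈ (-0.594, -0.800, 0.082); φ = arcsin(p_z) ≈ 4.72°, λ = atan2(p_y, p_x) ≈ -126.61°.

≈ lat 5°N, lon 127°W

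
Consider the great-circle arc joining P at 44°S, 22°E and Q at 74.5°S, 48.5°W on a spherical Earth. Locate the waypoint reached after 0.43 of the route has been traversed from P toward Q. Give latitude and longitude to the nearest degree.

Write both endpoints as unit vectors p₁, p₂ with components (cos φ cos λ, cos φ sin λ, sin φ).
The central angle between the endpoints is δ = arccos(p₁·p₂) ≈ 0.747 rad (42.8°).
Interpolate at f = 0.43 with slerp weights a = sin((1−f)δ)/sin δ ≈ 0.608, b = sin(fδ)/sin δ ≈ 0.465.
p = a·p₁ + b·p₂ ≈ (0.488, 0.071, -0.870); φ = arcsin(p_z) ≈ -60.47°, λ = atan2(p_y, p_x) ≈ 8.26°.

≈ 60°S, 8°E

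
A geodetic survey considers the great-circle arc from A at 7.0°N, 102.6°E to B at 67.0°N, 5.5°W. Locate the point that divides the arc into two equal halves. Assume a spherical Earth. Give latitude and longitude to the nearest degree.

≈ 48°N, 80°E

Convert each endpoint to a unit vector on the sphere (x = cos φ cos λ, y = cos φ sin λ, z = sin φ).
The central angle between the endpoints is δ = arccos(p₁·p₂) ≈ 1.579 rad (90.5°).
Interpolate at f = 1/2 with slerp weights a = sin((1−f)δ)/sin δ ≈ 0.710, b = sin(fδ)/sin δ ≈ 0.710.
p = a·p₁ + b·p₂ ≈ (0.122, 0.661, 0.740); φ = arcsin(p_z) ≈ 47.74°, λ = atan2(p_y, p_x) ≈ 79.51°.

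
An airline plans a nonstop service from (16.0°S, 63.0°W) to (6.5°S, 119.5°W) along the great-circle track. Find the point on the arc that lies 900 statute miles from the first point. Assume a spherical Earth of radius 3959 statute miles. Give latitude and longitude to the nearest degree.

≈ (15°S, 76°W)

Write both endpoints as unit vectors p₁, p₂ with components (cos φ cos λ, cos φ sin λ, sin φ).
The central angle between the endpoints is δ = arccos(p₁·p₂) ≈ 0.978 rad (56.1°). The total great-circle distance is δ·R ≈ 0.978 × 3959 ≈ 3873 mi, so the target fraction is f = 900/3873 ≈ 0.232.
Interpolate at f ≈ 0.232 with slerp weights a = sin((1−f)δ)/sin δ ≈ 0.823, b = sin(fδ)/sin δ ≈ 0.272.
p = a·p₁ + b·p₂ ≈ (0.226, -0.939, -0.257); φ = arcsin(p_z) ≈ -14.92°, λ = atan2(p_y, p_x) ≈ -76.47°.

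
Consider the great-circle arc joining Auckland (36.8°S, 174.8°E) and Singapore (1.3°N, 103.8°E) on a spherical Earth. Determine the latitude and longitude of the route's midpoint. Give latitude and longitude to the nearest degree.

≈ (21°S, 135°E)

Convert each endpoint to a unit vector on the sphere (x = cos φ cos λ, y = cos φ sin λ, z = sin φ).
The central angle between the endpoints is δ = arccos(p₁·p₂) ≈ 1.321 rad (75.7°).
Interpolate at f = 1/2 with slerp weights a = sin((1−f)δ)/sin δ ≈ 0.633, b = sin(fδ)/sin δ ≈ 0.633.
p = a·p₁ + b·p₂ ≈ (-0.656, 0.661, -0.365); φ = arcsin(p_z) ≈ -21.40°, λ = atan2(p_y, p_x) ≈ 134.79°.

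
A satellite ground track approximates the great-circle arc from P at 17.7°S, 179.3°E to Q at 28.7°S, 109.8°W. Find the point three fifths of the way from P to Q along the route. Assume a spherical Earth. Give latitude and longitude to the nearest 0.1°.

From cos δ = sin φ₁ sin φ₂ + cos φ₁ cos φ₂ cos Δλ, the central angle is δ ≈ 1.138 rad (65.2°).
Interpolate at f = 3/5 with slerp weights a = sin((1−f)δ)/sin δ ≈ 0.484, b = sin(fδ)/sin δ ≈ 0.695.
p = a·p₁ + b·p₂ ≈ (-0.668, -0.568, -0.481); φ = arcsin(p_z) ≈ -28.75°, λ = atan2(p_y, p_x) ≈ -139.62°.

≈ 28.8°S, 139.6°W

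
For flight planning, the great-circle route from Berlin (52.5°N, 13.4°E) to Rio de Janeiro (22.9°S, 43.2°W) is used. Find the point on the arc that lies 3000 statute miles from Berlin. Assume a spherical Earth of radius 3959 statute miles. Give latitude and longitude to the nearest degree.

Convert each endpoint to a unit vector on the sphere (x = cos φ cos λ, y = cos φ sin λ, z = sin φ).
The central angle between the endpoints is δ = arccos(p₁·p₂) ≈ 1.571 rad (90.0°). The total great-circle distance is δ·R ≈ 1.571 × 3959 ≈ 6219 mi, so the target fraction is f = 3000/6219 ≈ 0.482.
Interpolate at f ≈ 0.482 with slerp weights a = sin((1−f)δ)/sin δ ≈ 0.726, b = sin(fδ)/sin δ ≈ 0.687.
p = a·p₁ + b·p₂ ≈ (0.892, -0.331, 0.309); φ = arcsin(p_z) ≈ 17.99°, λ = atan2(p_y, p_x) ≈ -20.36°.

≈ (18°N, 20°W)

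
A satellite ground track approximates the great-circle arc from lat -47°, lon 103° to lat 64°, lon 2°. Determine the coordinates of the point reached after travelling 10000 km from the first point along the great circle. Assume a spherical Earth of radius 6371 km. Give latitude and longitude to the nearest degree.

≈ lat 32°, lon 56°

Convert each endpoint to a unit vector on the sphere (x = cos φ cos λ, y = cos φ sin λ, z = sin φ).
The central angle between the endpoints is δ = arccos(p₁·p₂) ≈ 2.367 rad (135.6°). The total great-circle distance is δ·R ≈ 2.367 × 6371 ≈ 15077 km, so the target fraction is f = 10000/15077 ≈ 0.663.
Interpolate at f ≈ 0.663 with slerp weights a = sin((1−f)δ)/sin δ ≈ 1.022, b = sin(fδ)/sin δ ≈ 1.429.
p = a·p₁ + b·p₂ ≈ (0.469, 0.701, 0.537); φ = arcsin(p_z) ≈ 32.48°, λ = atan2(p_y, p_x) ≈ 56.20°.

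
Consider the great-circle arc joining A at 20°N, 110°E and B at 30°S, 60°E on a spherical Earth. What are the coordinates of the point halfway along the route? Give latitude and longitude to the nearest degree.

Write both endpoints as unit vectors p₁, p₂ with components (cos φ cos λ, cos φ sin λ, sin φ).
The central angle between the endpoints is δ = arccos(p₁·p₂) ≈ 1.211 rad (69.4°).
Interpolate at f = 1/2 with slerp weights a = sin((1−f)δ)/sin δ ≈ 0.608, b = sin(fδ)/sin δ ≈ 0.608.
p = a·p₁ + b·p₂ ≈ (0.068, 0.993, -0.096); φ = arcsin(p_z) ≈ -5.51°, λ = atan2(p_y, p_x) ≈ 86.09°.

≈ 6°S, 86°E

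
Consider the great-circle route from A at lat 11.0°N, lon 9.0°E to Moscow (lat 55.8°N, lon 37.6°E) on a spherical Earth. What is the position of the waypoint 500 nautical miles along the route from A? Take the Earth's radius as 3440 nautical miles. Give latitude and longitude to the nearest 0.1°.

Convert each endpoint to a unit vector on the sphere (x = cos φ cos λ, y = cos φ sin λ, z = sin φ).
The central angle between the endpoints is δ = arccos(p₁·p₂) ≈ 0.873 rad (50.0°). The total great-circle distance is δ·R ≈ 0.873 × 3440 ≈ 3004 nmi, so the target fraction is f = 500/3004 ≈ 0.166.
Interpolate at f ≈ 0.166 with slerp weights a = sin((1−f)δ)/sin δ ≈ 0.868, b = sin(fδ)/sin δ ≈ 0.189.
p = a·p₁ + b·p₂ ≈ (0.926, 0.198, 0.322); φ = arcsin(p_z) ≈ 18.78°, λ = atan2(p_y, p_x) ≈ 12.08°.

≈ lat 18.8°N, lon 12.1°E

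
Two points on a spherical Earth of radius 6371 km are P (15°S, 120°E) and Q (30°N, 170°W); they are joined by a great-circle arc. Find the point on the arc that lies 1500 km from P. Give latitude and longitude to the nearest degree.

≈ (7°S, 131°E)

Write both endpoints as unit vectors p₁, p₂ with components (cos φ cos λ, cos φ sin λ, sin φ).
The central angle between the endpoints is δ = arccos(p₁·p₂) ≈ 1.413 rad (81.0°). The total great-circle distance is δ·R ≈ 1.413 × 6371 ≈ 9005 km, so the target fraction is f = 1500/9005 ≈ 0.167.
Interpolate at f ≈ 0.167 with slerp weights a = sin((1−f)δ)/sin δ ≈ 0.935, b = sin(fδ)/sin δ ≈ 0.236.
p = a·p₁ + b·p₂ ≈ (-0.653, 0.747, -0.124); φ = arcsin(p_z) ≈ -7.12°, λ = atan2(p_y, p_x) ≈ 131.17°.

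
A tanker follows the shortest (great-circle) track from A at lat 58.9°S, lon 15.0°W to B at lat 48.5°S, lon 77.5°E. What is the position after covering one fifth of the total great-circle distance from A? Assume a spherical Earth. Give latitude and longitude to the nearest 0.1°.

≈ lat 63.0°S, lon 4.4°E

Convert each endpoint to a unit vector on the sphere (x = cos φ cos λ, y = cos φ sin λ, z = sin φ).
The central angle between the endpoints is δ = arccos(p₁·p₂) ≈ 0.894 rad (51.2°).
Interpolate at f = 1/5 with slerp weights a = sin((1−f)δ)/sin δ ≈ 0.841, b = sin(fδ)/sin δ ≈ 0.228.
p = a·p₁ + b·p₂ ≈ (0.452, 0.035, -0.891); φ = arcsin(p_z) ≈ -63.01°, λ = atan2(p_y, p_x) ≈ 4.44°.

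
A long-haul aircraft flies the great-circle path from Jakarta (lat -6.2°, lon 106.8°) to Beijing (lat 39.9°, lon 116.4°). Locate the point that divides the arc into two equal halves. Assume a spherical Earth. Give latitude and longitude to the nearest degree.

Write both endpoints as unit vectors p₁, p₂ with components (cos φ cos λ, cos φ sin λ, sin φ).
The central angle between the endpoints is δ = arccos(p₁·p₂) ≈ 0.819 rad (46.9°).
Interpolate at f = 1/2 with slerp weights a = sin((1−f)δ)/sin δ ≈ 0.545, b = sin(fδ)/sin δ ≈ 0.545.
p = a·p₁ + b·p₂ ≈ (-0.343, 0.893, 0.291); φ = arcsin(p_z) ≈ 16.90°, λ = atan2(p_y, p_x) ≈ 110.98°.

≈ lat 17°, lon 111°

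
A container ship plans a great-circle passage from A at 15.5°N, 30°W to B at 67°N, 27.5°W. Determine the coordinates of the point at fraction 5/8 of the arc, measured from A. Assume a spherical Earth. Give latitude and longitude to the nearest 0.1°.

≈ 47.7°N, 29.0°W

Convert each endpoint to a unit vector on the sphere (x = cos φ cos λ, y = cos φ sin λ, z = sin φ).
The central angle between the endpoints is δ = arccos(p₁·p₂) ≈ 0.899 rad (51.5°).
Interpolate at f = 5/8 with slerp weights a = sin((1−f)δ)/sin δ ≈ 0.423, b = sin(fδ)/sin δ ≈ 0.681.
p = a·p₁ + b·p₂ ≈ (0.589, -0.326, 0.740); φ = arcsin(p_z) ≈ 47.69°, λ = atan2(p_y, p_x) ≈ -29.01°.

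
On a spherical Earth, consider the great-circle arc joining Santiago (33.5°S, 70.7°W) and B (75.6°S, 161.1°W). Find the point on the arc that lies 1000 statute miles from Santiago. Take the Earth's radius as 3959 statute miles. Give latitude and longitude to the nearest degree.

≈ (47°S, 77°W)

The haversine formula gives a central angle δ ≈ 1.008 rad (57.8°) between the endpoints. The total great-circle distance is δ·R ≈ 1.008 × 3959 ≈ 3993 mi, so the target fraction is f = 1000/3993 ≈ 0.250.
Interpolate at f ≈ 0.250 with slerp weights a = sin((1−f)δ)/sin δ ≈ 0.811, b = sin(fδ)/sin δ ≈ 0.295.
p = a·p₁ + b·p₂ ≈ (0.154, -0.662, -0.734); φ = arcsin(p_z) ≈ -47.19°, λ = atan2(p_y, p_x) ≈ -76.91°.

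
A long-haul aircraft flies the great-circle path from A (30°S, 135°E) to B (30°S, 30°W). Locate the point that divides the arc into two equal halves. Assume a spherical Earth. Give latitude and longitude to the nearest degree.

≈ (77°S, 52°E)

Convert each endpoint to a unit vector on the sphere (x = cos φ cos λ, y = cos φ sin λ, z = sin φ).
The central angle between the endpoints is δ = arccos(p₁·p₂) ≈ 2.065 rad (118.3°).
Interpolate at f = 1/2 with slerp weights a = sin((1−f)δ)/sin δ ≈ 0.975, b = sin(fδ)/sin δ ≈ 0.975.
p = a·p₁ + b·p₂ ≈ (0.134, 0.175, -0.975); φ = arcsin(p_z) ≈ -77.26°, λ = atan2(p_y, p_x) ≈ 52.50°.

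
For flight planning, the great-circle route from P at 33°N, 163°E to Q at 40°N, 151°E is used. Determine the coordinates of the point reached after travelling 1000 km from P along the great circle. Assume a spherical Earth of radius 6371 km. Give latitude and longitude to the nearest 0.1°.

≈ 38.4°N, 154.1°E

From cos δ = sin φ₁ sin φ₂ + cos φ₁ cos φ₂ cos Δλ, the central angle is δ ≈ 0.208 rad (11.9°). The total great-circle distance is δ·R ≈ 0.208 × 6371 ≈ 1323 km, so the target fraction is f = 1000/1323 ≈ 0.756.
Interpolate at f ≈ 0.756 with slerp weights a = sin((1−f)δ)/sin δ ≈ 0.246, b = sin(fδ)/sin δ ≈ 0.758.
p = a·p₁ + b·p₂ ≈ (-0.705, 0.342, 0.621); φ = arcsin(p_z) ≈ 38.41°, λ = atan2(p_y, p_x) ≈ 154.14°.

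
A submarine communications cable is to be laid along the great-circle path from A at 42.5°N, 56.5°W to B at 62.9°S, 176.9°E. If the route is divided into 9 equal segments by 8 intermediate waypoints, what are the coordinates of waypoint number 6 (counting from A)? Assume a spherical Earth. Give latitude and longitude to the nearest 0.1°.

≈ 40.2°S, 109.4°W

Write both endpoints as unit vectors p₁, p₂ with components (cos φ cos λ, cos φ sin λ, sin φ).
The central angle between the endpoints is δ = arccos(p₁·p₂) ≈ 2.501 rad (143.3°).
Interpolate at f = 6/9 with slerp weights a = sin((1−f)δ)/sin δ ≈ 1.239, b = sin(fδ)/sin δ ≈ 1.665.
p = a·p₁ + b·p₂ ≈ (-0.253, -0.720, -0.646); φ = arcsin(p_z) ≈ -40.21°, λ = atan2(p_y, p_x) ≈ -109.38°.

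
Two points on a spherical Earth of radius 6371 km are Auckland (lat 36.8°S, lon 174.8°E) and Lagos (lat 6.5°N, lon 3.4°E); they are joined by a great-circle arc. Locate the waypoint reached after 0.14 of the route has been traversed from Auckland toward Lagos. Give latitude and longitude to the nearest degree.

≈ lat 56°S, lon 164°E

From cos δ = sin φ₁ sin φ₂ + cos φ₁ cos φ₂ cos Δλ, the central angle is δ ≈ 2.595 rad (148.7°).
Interpolate at f = 0.14 with slerp weights a = sin((1−f)δ)/sin δ ≈ 1.519, b = sin(fδ)/sin δ ≈ 0.684.
p = a·p₁ + b·p₂ ≈ (-0.533, 0.151, -0.833); φ = arcsin(p_z) ≈ -56.37°, λ = atan2(p_y, p_x) ≈ 164.23°.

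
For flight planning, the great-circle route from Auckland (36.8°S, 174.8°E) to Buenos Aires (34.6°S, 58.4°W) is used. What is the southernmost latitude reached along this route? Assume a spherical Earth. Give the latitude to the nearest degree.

The great circle lies in the plane with unit normal n̂ = (p₁ × p₂)/|p₁ × p₂|.
Here n̂_z ≈ +0.529; the vertex latitude is φ_max = arccos|n̂_z| ≈ 58.1°.
Check via Clairaut: cos φ_max = |cos φ₁| · sin C = cos(36.8°)·sin(138.7°) ≈ 0.529, again giving ≈ 58.1°.

≈ 58°S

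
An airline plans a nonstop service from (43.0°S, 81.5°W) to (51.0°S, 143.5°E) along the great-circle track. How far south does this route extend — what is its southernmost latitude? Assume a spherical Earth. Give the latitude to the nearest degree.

The great circle lies in the plane with unit normal n̂ = (p₁ × p₂)/|p₁ × p₂|.
Here n̂_z ≈ -0.332; the vertex latitude is φ_max = arccos|n̂_z| ≈ 70.6°.
Check via Clairaut: cos φ_max = |cos φ₁| · sin C = cos(43.0°)·sin(153.0°) ≈ 0.332, again giving ≈ 70.6°.

≈ 71°S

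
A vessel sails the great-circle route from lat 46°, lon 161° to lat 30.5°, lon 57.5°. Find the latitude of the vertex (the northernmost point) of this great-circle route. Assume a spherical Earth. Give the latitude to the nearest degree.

The great circle lies in the plane with unit normal n̂ = (p₁ × p₂)/|p₁ × p₂|.
Here n̂_z ≈ -0.597; the vertex latitude is φ_max = arccos|n̂_z| ≈ 53.3°.

≈ 53°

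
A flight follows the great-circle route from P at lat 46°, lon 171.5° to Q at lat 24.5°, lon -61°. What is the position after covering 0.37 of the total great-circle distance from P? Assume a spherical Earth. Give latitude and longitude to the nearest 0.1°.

≈ lat 59.7°, lon -132.6°

Write both endpoints as unit vectors p₁, p₂ with components (cos φ cos λ, cos φ sin λ, sin φ).
The central angle between the endpoints is δ = arccos(p₁·p₂) ≈ 1.657 rad (95.0°).
Interpolate at f = 0.37 with slerp weights a = sin((1−f)δ)/sin δ ≈ 0.868, b = sin(fδ)/sin δ ≈ 0.578.
p = a·p₁ + b·p₂ ≈ (-0.341, -0.371, 0.864); φ = arcsin(p_z) ≈ 59.74°, λ = atan2(p_y, p_x) ≈ -132.64°.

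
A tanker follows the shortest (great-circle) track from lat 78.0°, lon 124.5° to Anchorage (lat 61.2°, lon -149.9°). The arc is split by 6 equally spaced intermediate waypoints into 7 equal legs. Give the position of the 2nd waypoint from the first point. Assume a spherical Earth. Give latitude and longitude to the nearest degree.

≈ lat 77°, lon 166°

Write both endpoints as unit vectors p₁, p₂ with components (cos φ cos λ, cos φ sin λ, sin φ).
The central angle between the endpoints is δ = arccos(p₁·p₂) ≈ 0.526 rad (30.1°).
Interpolate at f = 2/7 with slerp weights a = sin((1−f)δ)/sin δ ≈ 0.731, b = sin(fδ)/sin δ ≈ 0.298.
p = a·p₁ + b·p₂ ≈ (-0.210, 0.053, 0.976); φ = arcsin(p_z) ≈ 77.47°, λ = atan2(p_y, p_x) ≈ 165.81°.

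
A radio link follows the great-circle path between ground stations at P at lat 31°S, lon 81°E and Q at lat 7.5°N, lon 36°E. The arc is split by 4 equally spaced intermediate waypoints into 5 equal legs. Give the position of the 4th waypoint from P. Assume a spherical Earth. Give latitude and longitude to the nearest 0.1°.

≈ lat 0.6°S, lon 44.3°E

Write both endpoints as unit vectors p₁, p₂ with components (cos φ cos λ, cos φ sin λ, sin φ).
The central angle between the endpoints is δ = arccos(p₁·p₂) ≈ 1.008 rad (57.7°).
Interpolate at f = 4/5 with slerp weights a = sin((1−f)δ)/sin δ ≈ 0.237, b = sin(fδ)/sin δ ≈ 0.853.
p = a·p₁ + b·p₂ ≈ (0.716, 0.698, -0.011); φ = arcsin(p_z) ≈ -0.60°, λ = atan2(p_y, p_x) ≈ 44.25°.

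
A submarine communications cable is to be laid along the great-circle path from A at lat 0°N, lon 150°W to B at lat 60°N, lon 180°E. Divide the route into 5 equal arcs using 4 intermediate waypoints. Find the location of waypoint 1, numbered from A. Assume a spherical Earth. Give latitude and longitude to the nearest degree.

≈ lat 12°N, lon 154°W

Convert each endpoint to a unit vector on the sphere (x = cos φ cos λ, y = cos φ sin λ, z = sin φ).
The central angle between the endpoints is δ = arccos(p₁·p₂) ≈ 1.123 rad (64.3°).
Interpolate at f = 1/5 with slerp weights a = sin((1−f)δ)/sin δ ≈ 0.868, b = sin(fδ)/sin δ ≈ 0.247.
p = a·p₁ + b·p₂ ≈ (-0.875, -0.434, 0.214); φ = arcsin(p_z) ≈ 12.36°, λ = atan2(p_y, p_x) ≈ -153.63°.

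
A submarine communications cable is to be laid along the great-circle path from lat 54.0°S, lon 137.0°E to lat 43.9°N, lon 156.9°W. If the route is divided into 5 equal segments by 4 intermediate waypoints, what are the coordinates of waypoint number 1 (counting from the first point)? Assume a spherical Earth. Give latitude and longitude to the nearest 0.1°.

≈ lat 36.1°S, lon 156.9°E

The haversine formula gives a central angle δ ≈ 1.971 rad (112.9°) between the endpoints.
Interpolate at f = 1/5 with slerp weights a = sin((1−f)δ)/sin δ ≈ 1.086, b = sin(fδ)/sin δ ≈ 0.417.
p = a·p₁ + b·p₂ ≈ (-0.743, 0.317, -0.589); φ = arcsin(p_z) ≈ -36.10°, λ = atan2(p_y, p_x) ≈ 156.87°.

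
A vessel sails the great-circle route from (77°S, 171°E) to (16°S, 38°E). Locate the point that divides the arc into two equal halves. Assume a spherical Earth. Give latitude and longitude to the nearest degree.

≈ (57°S, 50°E)

From cos δ = sin φ₁ sin φ₂ + cos φ₁ cos φ₂ cos Δλ, the central angle is δ ≈ 1.449 rad (83.0°).
Interpolate at f = 1/2 with slerp weights a = sin((1−f)δ)/sin δ ≈ 0.668, b = sin(fδ)/sin δ ≈ 0.668.
p = a·p₁ + b·p₂ ≈ (0.357, 0.419, -0.835); φ = arcsin(p_z) ≈ -56.59°, λ = atan2(p_y, p_x) ≈ 49.51°.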